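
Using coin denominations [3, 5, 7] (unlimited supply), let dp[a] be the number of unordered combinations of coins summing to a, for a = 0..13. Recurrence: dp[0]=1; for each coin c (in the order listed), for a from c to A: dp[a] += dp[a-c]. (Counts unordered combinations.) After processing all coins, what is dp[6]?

after  coin     0     1     2     3     4     5     6     7     8     9    10    11    12    13
          3     1     0     0     1     0     0     1     0     0     1     0     0     1     0
          5     1     0     0     1     0     1     1     0     1     1     1     1     1     1
          7     1     0     0     1     0     1     1     1     1     1     2     1     2     2

1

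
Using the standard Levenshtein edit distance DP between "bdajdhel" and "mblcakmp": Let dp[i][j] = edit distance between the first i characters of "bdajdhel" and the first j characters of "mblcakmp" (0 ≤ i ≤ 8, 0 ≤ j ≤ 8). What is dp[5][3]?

5

   ''  m  b  l  c  a  k  m  p
''  0  1  2  3  4  5  6  7  8
 b  1  1  1  2  3  4  5  6  7
 d  2  2  2  2  3  4  5  6  7
 a  3  3  3  3  3  3  4  5  6
 j  4  4  4  4  4  4  4  5  6
 d  5  5  5  5  5  5  5  5  6
 h  6  6  6  6  6  6  6  6  6
 e  7  7  7  7  7  7  7  7  7
 l  8  8  8  7  8  8  8  8  8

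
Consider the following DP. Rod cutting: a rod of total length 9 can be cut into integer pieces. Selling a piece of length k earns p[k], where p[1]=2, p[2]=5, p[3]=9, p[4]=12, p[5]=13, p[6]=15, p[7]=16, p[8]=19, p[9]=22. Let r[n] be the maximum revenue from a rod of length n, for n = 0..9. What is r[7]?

21

   n    0    1    2    3    4    5    6    7    8    9
r[n]    0    2    5    9   12   14   18   21   24   27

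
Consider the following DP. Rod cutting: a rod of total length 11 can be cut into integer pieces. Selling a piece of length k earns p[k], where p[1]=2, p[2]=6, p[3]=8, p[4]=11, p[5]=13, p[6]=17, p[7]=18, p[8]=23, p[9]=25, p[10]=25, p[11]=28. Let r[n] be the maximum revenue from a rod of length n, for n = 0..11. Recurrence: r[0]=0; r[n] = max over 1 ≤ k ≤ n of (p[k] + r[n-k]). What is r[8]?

24

   n    0    1    2    3    4    5    6    7    8    9   10   11
r[n]    0    2    6    8   12   14   18   20   24   26   30   32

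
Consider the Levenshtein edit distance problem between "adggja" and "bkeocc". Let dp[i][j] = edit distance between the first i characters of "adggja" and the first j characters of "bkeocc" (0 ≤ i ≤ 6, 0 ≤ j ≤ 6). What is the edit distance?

6

   ''  b  k  e  o  c  c
''  0  1  2  3  4  5  6
 a  1  1  2  3  4  5  6
 d  2  2  2  3  4  5  6
 g  3  3  3  3  4  5  6
 g  4  4  4  4  4  5  6
 j  5  5  5  5  5  5  6
 a  6  6  6  6  6  6  6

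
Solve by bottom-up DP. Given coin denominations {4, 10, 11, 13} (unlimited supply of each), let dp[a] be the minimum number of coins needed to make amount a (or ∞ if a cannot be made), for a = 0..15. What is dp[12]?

 a  0  1  2  3  4  5  6  7  8  9 10 11 12 13 14 15
dp  0  -  -  -  1  -  -  -  2  -  1  1  3  1  2  2
(- denotes ∞ / unreachable)

3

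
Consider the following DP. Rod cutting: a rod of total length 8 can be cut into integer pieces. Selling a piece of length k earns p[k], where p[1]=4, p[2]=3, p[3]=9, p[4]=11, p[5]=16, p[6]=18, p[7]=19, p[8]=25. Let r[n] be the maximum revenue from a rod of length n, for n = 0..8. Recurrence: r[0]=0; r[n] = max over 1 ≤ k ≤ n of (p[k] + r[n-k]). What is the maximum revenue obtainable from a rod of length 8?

   n    0    1    2    3    4    5    6    7    8
r[n]    0    4    8   12   16   20   24   28   32

32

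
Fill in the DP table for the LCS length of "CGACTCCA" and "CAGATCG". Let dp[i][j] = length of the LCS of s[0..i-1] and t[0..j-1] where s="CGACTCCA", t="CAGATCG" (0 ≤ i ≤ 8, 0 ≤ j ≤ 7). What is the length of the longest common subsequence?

   ''  C  A  G  A  T  C  G
''  0  0  0  0  0  0  0  0
 C  0  1  1  1  1  1  1  1
 G  0  1  1  2  2  2  2  2
 A  0  1  2  2  3  3  3  3
 C  0  1  2  2  3  3  4  4
 T  0  1  2  2  3  4  4  4
 C  0  1  2  2  3  4  5  5
 C  0  1  2  2  3  4  5  5
 A  0  1  2  2  3  4  5  5

5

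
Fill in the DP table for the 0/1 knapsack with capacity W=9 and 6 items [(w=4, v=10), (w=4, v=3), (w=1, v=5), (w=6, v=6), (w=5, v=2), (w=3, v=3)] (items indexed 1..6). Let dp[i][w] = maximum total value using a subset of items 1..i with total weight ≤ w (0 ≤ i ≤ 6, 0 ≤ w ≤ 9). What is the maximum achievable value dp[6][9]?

i\w   0   1   2   3   4   5   6   7   8   9
  0   0   0   0   0   0   0   0   0   0   0
  1   0   0   0   0  10  10  10  10  10  10
  2   0   0   0   0  10  10  10  10  13  13
  3   0   5   5   5  10  15  15  15  15  18
  4   0   5   5   5  10  15  15  15  15  18
  5   0   5   5   5  10  15  15  15  15  18
  6   0   5   5   5  10  15  15  15  18  18

18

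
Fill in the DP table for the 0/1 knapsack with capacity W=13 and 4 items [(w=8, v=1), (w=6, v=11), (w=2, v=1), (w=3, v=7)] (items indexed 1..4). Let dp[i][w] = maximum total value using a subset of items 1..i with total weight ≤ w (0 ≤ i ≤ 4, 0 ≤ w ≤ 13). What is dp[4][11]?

19

i\w   0   1   2   3   4   5   6   7   8   9  10  11  12  13
  0   0   0   0   0   0   0   0   0   0   0   0   0   0   0
  1   0   0   0   0   0   0   0   0   1   1   1   1   1   1
  2   0   0   0   0   0   0  11  11  11  11  11  11  11  11
  3   0   0   1   1   1   1  11  11  12  12  12  12  12  12
  4   0   0   1   7   7   8  11  11  12  18  18  19  19  19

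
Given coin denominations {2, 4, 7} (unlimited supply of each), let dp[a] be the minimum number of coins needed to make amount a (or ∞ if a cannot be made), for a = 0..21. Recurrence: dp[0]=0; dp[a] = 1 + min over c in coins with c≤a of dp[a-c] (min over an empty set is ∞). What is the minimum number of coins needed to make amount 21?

3

 a  0  1  2  3  4  5  6  7  8  9 10 11 12 13 14 15 16 17 18 19 20 21
dp  0  -  1  -  1  -  2  1  2  2  3  2  3  3  2  3  3  4  3  4  4  3
(- denotes ∞ / unreachable)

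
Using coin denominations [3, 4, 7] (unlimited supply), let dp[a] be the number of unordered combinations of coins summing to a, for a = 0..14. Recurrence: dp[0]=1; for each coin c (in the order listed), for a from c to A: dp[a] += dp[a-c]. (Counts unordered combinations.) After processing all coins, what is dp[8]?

after  coin     0     1     2     3     4     5     6     7     8     9    10    11    12    13    14
          3     1     0     0     1     0     0     1     0     0     1     0     0     1     0     0
          4     1     0     0     1     1     0     1     1     1     1     1     1     2     1     1
          7     1     0     0     1     1     0     1     2     1     1     2     2     2     2     3

1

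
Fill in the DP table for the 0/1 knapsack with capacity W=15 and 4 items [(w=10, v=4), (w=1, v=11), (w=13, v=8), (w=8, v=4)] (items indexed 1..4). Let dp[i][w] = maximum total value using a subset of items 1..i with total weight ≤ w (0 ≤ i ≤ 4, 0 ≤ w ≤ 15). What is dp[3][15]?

i\w   0   1   2   3   4   5   6   7   8   9  10  11  12  13  14  15
  0   0   0   0   0   0   0   0   0   0   0   0   0   0   0   0   0
  1   0   0   0   0   0   0   0   0   0   0   4   4   4   4   4   4
  2   0  11  11  11  11  11  11  11  11  11  11  15  15  15  15  15
  3   0  11  11  11  11  11  11  11  11  11  11  15  15  15  19  19
  4   0  11  11  11  11  11  11  11  11  15  15  15  15  15  19  19

19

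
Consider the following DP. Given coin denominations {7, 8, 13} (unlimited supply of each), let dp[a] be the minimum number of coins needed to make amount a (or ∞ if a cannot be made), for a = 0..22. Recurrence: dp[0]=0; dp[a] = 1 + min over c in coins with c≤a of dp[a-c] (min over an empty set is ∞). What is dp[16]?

2

 a  0  1  2  3  4  5  6  7  8  9 10 11 12 13 14 15 16 17 18 19 20 21 22
dp  0  -  -  -  -  -  -  1  1  -  -  -  -  1  2  2  2  -  -  -  2  2  3
(- denotes ∞ / unreachable)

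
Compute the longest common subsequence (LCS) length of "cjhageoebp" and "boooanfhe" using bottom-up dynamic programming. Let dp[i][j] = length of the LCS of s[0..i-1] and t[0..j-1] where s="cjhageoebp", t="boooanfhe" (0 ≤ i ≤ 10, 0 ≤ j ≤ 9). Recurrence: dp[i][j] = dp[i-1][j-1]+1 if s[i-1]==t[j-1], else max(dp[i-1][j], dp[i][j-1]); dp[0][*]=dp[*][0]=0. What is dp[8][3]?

   ''  b  o  o  o  a  n  f  h  e
''  0  0  0  0  0  0  0  0  0  0
 c  0  0  0  0  0  0  0  0  0  0
 j  0  0  0  0  0  0  0  0  0  0
 h  0  0  0  0  0  0  0  0  1  1
 a  0  0  0  0  0  1  1  1  1  1
 g  0  0  0  0  0  1  1  1  1  1
 e  0  0  0  0  0  1  1  1  1  2
 o  0  0  1  1  1  1  1  1  1  2
 e  0  0  1  1  1  1  1  1  1  2
 b  0  1  1  1  1  1  1  1  1  2
 p  0  1  1  1  1  1  1  1  1  2

1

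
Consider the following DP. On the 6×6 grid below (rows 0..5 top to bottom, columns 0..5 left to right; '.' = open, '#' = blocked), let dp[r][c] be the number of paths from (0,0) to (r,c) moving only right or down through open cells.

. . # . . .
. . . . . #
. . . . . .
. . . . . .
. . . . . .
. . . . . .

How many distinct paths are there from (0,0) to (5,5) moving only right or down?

194

r\c   0   1   2   3   4   5
  0   1   1   0   0   0   0
  1   1   2   2   2   2   0
  2   1   3   5   7   9   9
  3   1   4   9  16  25  34
  4   1   5  14  30  55  89
  5   1   6  20  50 105 194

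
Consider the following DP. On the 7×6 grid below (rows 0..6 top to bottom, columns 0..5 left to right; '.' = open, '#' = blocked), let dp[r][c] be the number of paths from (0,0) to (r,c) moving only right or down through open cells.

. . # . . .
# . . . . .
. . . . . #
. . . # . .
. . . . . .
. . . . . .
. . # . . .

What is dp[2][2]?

2

r\c   0   1   2   3   4   5
  0   1   1   0   0   0   0
  1   0   1   1   1   1   1
  2   0   1   2   3   4   0
  3   0   1   3   0   4   4
  4   0   1   4   4   8  12
  5   0   1   5   9  17  29
  6   0   1   0   9  26  55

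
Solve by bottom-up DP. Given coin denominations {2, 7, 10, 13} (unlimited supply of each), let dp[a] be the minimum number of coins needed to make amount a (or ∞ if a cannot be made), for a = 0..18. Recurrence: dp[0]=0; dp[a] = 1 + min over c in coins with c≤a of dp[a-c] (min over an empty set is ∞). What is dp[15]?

2

 a  0  1  2  3  4  5  6  7  8  9 10 11 12 13 14 15 16 17 18
dp  0  -  1  -  2  -  3  1  4  2  1  3  2  1  2  2  3  2  4
(- denotes ∞ / unreachable)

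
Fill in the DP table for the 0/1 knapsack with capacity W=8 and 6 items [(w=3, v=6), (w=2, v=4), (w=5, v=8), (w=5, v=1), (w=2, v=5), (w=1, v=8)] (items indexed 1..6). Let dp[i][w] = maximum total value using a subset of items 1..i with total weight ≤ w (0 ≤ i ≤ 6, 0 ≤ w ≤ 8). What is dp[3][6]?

i\w   0   1   2   3   4   5   6   7   8
  0   0   0   0   0   0   0   0   0   0
  1   0   0   0   6   6   6   6   6   6
  2   0   0   4   6   6  10  10  10  10
  3   0   0   4   6   6  10  10  12  14
  4   0   0   4   6   6  10  10  12  14
  5   0   0   5   6   9  11  11  15  15
  6   0   8   8  13  14  17  19  19  23

10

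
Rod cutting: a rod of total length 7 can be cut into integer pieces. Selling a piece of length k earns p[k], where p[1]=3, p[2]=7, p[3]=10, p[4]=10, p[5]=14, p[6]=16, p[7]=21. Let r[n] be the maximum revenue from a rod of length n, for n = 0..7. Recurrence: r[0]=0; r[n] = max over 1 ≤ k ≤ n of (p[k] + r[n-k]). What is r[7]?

24

   n    0    1    2    3    4    5    6    7
r[n]    0    3    7   10   14   17   21   24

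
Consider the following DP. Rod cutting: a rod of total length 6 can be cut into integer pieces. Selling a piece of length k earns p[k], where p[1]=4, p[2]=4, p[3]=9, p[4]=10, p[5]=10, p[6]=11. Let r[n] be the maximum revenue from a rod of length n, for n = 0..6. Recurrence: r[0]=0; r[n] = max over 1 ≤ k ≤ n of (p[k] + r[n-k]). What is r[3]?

12

   n    0    1    2    3    4    5    6
r[n]    0    4    8   12   16   20   24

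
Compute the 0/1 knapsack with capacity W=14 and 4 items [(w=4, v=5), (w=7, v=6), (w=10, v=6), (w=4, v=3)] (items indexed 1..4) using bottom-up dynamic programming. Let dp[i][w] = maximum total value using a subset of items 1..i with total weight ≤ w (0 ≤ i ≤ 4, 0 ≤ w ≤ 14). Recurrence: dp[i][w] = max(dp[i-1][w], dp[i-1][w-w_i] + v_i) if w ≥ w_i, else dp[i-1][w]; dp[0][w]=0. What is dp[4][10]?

i\w   0   1   2   3   4   5   6   7   8   9  10  11  12  13  14
  0   0   0   0   0   0   0   0   0   0   0   0   0   0   0   0
  1   0   0   0   0   5   5   5   5   5   5   5   5   5   5   5
  2   0   0   0   0   5   5   5   6   6   6   6  11  11  11  11
  3   0   0   0   0   5   5   5   6   6   6   6  11  11  11  11
  4   0   0   0   0   5   5   5   6   8   8   8  11  11  11  11

8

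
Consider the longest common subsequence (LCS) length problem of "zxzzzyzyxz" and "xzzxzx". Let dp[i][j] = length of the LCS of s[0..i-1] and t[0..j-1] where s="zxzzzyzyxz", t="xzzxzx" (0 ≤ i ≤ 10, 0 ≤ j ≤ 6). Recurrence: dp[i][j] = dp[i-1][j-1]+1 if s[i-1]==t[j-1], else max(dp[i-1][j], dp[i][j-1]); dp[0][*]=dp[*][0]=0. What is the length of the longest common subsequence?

5

   ''  x  z  z  x  z  x
''  0  0  0  0  0  0  0
 z  0  0  1  1  1  1  1
 x  0  1  1  1  2  2  2
 z  0  1  2  2  2  3  3
 z  0  1  2  3  3  3  3
 z  0  1  2  3  3  4  4
 y  0  1  2  3  3  4  4
 z  0  1  2  3  3  4  4
 y  0  1  2  3  3  4  4
 x  0  1  2  3  4  4  5
 z  0  1  2  3  4  5  5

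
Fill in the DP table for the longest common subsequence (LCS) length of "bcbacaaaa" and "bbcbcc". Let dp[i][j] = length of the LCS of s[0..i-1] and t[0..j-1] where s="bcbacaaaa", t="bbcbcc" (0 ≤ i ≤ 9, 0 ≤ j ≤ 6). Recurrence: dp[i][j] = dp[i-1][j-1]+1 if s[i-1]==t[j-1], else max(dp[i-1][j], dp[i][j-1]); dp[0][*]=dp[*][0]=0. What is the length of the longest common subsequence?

4

   ''  b  b  c  b  c  c
''  0  0  0  0  0  0  0
 b  0  1  1  1  1  1  1
 c  0  1  1  2  2  2  2
 b  0  1  2  2  3  3  3
 a  0  1  2  2  3  3  3
 c  0  1  2  3  3  4  4
 a  0  1  2  3  3  4  4
 a  0  1  2  3  3  4  4
 a  0  1  2  3  3  4  4
 a  0  1  2  3  3  4  4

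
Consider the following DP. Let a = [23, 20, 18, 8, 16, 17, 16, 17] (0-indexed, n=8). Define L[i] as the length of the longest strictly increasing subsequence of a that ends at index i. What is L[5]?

   i    0    1    2    3    4    5    6    7
a[i]   23   20   18    8   16   17   16   17
L[i]    1    1    1    1    2    3    2    3

3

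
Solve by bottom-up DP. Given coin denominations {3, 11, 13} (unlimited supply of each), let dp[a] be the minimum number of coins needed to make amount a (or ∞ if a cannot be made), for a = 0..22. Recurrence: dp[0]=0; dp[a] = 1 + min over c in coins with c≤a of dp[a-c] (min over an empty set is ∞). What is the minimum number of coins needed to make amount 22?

2

 a  0  1  2  3  4  5  6  7  8  9 10 11 12 13 14 15 16 17 18 19 20 21 22
dp  0  -  -  1  -  -  2  -  -  3  -  1  4  1  2  5  2  3  6  3  4  7  2
(- denotes ∞ / unreachable)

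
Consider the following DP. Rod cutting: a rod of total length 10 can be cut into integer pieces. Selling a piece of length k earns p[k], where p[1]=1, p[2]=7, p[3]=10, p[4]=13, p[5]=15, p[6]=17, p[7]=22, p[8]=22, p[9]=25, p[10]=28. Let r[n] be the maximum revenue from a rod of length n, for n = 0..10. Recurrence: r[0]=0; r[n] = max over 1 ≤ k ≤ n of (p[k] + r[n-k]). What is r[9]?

31

   n    0    1    2    3    4    5    6    7    8    9   10
r[n]    0    1    7   10   14   17   21   24   28   31   35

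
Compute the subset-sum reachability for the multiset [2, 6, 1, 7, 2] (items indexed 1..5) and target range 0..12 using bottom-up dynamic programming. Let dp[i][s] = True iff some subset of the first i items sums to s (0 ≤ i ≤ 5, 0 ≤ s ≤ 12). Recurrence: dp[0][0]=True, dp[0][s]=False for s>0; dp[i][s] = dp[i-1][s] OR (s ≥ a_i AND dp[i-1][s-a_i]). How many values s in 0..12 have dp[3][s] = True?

8

i\s   0   1   2   3   4   5   6   7   8   9  10  11  12
  0   T   F   F   F   F   F   F   F   F   F   F   F   F
  1   T   F   T   F   F   F   F   F   F   F   F   F   F
  2   T   F   T   F   F   F   T   F   T   F   F   F   F
  3   T   T   T   T   F   F   T   T   T   T   F   F   F
  4   T   T   T   T   F   F   T   T   T   T   T   F   F
  5   T   T   T   T   T   T   T   T   T   T   T   T   T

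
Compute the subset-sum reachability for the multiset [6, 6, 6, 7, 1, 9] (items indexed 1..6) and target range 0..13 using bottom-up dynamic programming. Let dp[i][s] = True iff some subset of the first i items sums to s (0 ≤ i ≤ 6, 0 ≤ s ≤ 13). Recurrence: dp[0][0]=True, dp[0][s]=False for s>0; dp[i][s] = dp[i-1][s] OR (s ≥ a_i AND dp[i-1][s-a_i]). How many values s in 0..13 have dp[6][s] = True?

9

i\s   0   1   2   3   4   5   6   7   8   9  10  11  12  13
  0   T   F   F   F   F   F   F   F   F   F   F   F   F   F
  1   T   F   F   F   F   F   T   F   F   F   F   F   F   F
  2   T   F   F   F   F   F   T   F   F   F   F   F   T   F
  3   T   F   F   F   F   F   T   F   F   F   F   F   T   F
  4   T   F   F   F   F   F   T   T   F   F   F   F   T   T
  5   T   T   F   F   F   F   T   T   T   F   F   F   T   T
  6   T   T   F   F   F   F   T   T   T   T   T   F   T   T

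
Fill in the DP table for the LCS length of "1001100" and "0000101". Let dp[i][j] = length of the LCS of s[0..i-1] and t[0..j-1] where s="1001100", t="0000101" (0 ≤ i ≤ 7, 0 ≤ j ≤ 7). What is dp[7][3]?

   ''  0  0  0  0  1  0  1
''  0  0  0  0  0  0  0  0
 1  0  0  0  0  0  1  1  1
 0  0  1  1  1  1  1  2  2
 0  0  1  2  2  2  2  2  2
 1  0  1  2  2  2  3  3  3
 1  0  1  2  2  2  3  3  4
 0  0  1  2  3  3  3  4  4
 0  0  1  2  3  4  4  4  4

3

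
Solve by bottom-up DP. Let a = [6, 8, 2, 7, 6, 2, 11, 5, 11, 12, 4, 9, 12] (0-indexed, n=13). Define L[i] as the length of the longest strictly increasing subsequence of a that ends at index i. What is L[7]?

   i    0    1    2    3    4    5    6    7    8    9   10   11   12
a[i]    6    8    2    7    6    2   11    5   11   12    4    9   12
L[i]    1    2    1    2    2    1    3    2    3    4    2    3    4

2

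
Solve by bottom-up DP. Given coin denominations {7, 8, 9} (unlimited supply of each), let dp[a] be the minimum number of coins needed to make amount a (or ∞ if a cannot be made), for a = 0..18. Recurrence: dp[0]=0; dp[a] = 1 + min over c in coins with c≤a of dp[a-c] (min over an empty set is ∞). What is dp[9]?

 a  0  1  2  3  4  5  6  7  8  9 10 11 12 13 14 15 16 17 18
dp  0  -  -  -  -  -  -  1  1  1  -  -  -  -  2  2  2  2  2
(- denotes ∞ / unreachable)

1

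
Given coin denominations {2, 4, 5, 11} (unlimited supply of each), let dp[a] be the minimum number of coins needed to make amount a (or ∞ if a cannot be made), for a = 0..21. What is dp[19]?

 a  0  1  2  3  4  5  6  7  8  9 10 11 12 13 14 15 16 17 18 19 20 21
dp  0  -  1  -  1  1  2  2  2  2  2  1  3  2  3  2  2  3  3  3  3  3
(- denotes ∞ / unreachable)

3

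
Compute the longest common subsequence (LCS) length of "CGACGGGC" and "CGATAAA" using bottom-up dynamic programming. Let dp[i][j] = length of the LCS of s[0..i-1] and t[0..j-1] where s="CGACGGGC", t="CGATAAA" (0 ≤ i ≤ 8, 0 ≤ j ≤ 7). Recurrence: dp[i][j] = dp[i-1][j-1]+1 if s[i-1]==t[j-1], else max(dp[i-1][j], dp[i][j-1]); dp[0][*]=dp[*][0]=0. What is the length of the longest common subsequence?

3

   ''  C  G  A  T  A  A  A
''  0  0  0  0  0  0  0  0
 C  0  1  1  1  1  1  1  1
 G  0  1  2  2  2  2  2  2
 A  0  1  2  3  3  3  3  3
 C  0  1  2  3  3  3  3  3
 G  0  1  2  3  3  3  3  3
 G  0  1  2  3  3  3  3  3
 G  0  1  2  3  3  3  3  3
 C  0  1  2  3  3  3  3  3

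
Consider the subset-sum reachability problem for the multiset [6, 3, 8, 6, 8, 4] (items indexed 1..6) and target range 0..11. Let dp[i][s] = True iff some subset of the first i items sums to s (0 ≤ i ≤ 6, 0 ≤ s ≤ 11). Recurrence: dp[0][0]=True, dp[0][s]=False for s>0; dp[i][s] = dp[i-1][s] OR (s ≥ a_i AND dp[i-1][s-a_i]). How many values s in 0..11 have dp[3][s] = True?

6

i\s   0   1   2   3   4   5   6   7   8   9  10  11
  0   T   F   F   F   F   F   F   F   F   F   F   F
  1   T   F   F   F   F   F   T   F   F   F   F   F
  2   T   F   F   T   F   F   T   F   F   T   F   F
  3   T   F   F   T   F   F   T   F   T   T   F   T
  4   T   F   F   T   F   F   T   F   T   T   F   T
  5   T   F   F   T   F   F   T   F   T   T   F   T
  6   T   F   F   T   T   F   T   T   T   T   T   T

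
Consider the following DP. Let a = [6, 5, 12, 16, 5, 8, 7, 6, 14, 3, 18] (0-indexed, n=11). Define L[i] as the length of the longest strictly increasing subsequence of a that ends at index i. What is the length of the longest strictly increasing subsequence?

   i    0    1    2    3    4    5    6    7    8    9   10
a[i]    6    5   12   16    5    8    7    6   14    3   18
L[i]    1    1    2    3    1    2    2    2    3    1    4

4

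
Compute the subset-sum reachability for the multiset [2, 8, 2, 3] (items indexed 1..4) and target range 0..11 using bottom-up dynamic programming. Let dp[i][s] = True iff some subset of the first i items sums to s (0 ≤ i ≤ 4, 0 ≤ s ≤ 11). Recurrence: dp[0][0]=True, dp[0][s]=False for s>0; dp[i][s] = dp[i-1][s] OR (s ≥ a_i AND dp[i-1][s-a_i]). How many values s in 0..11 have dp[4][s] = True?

i\s   0   1   2   3   4   5   6   7   8   9  10  11
  0   T   F   F   F   F   F   F   F   F   F   F   F
  1   T   F   T   F   F   F   F   F   F   F   F   F
  2   T   F   T   F   F   F   F   F   T   F   T   F
  3   T   F   T   F   T   F   F   F   T   F   T   F
  4   T   F   T   T   T   T   F   T   T   F   T   T

9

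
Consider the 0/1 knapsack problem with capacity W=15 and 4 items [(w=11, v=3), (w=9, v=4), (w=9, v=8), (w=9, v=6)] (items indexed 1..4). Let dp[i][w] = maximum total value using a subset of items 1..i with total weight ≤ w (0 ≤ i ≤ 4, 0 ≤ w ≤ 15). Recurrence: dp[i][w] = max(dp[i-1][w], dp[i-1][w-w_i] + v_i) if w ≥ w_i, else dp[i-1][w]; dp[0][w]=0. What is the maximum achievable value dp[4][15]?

8

i\w   0   1   2   3   4   5   6   7   8   9  10  11  12  13  14  15
  0   0   0   0   0   0   0   0   0   0   0   0   0   0   0   0   0
  1   0   0   0   0   0   0   0   0   0   0   0   3   3   3   3   3
  2   0   0   0   0   0   0   0   0   0   4   4   4   4   4   4   4
  3   0   0   0   0   0   0   0   0   0   8   8   8   8   8   8   8
  4   0   0   0   0   0   0   0   0   0   8   8   8   8   8   8   8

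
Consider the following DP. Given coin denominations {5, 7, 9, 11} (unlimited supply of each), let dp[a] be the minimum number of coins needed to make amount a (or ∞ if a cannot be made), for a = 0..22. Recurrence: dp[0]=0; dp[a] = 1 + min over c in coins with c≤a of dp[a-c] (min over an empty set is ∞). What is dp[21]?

 a  0  1  2  3  4  5  6  7  8  9 10 11 12 13 14 15 16 17 18 19 20 21 22
dp  0  -  -  -  -  1  -  1  -  1  2  1  2  -  2  3  2  3  2  3  2  3  2
(- denotes ∞ / unreachable)

3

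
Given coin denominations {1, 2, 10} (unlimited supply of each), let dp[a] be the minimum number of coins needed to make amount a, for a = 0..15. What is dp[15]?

4

 a  0  1  2  3  4  5  6  7  8  9 10 11 12 13 14 15
dp  0  1  1  2  2  3  3  4  4  5  1  2  2  3  3  4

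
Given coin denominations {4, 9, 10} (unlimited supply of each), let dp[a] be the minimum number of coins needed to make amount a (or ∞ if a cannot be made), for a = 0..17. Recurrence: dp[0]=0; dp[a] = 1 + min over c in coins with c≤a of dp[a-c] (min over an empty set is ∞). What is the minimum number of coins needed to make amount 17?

3

 a  0  1  2  3  4  5  6  7  8  9 10 11 12 13 14 15 16 17
dp  0  -  -  -  1  -  -  -  2  1  1  -  3  2  2  -  4  3
(- denotes ∞ / unreachable)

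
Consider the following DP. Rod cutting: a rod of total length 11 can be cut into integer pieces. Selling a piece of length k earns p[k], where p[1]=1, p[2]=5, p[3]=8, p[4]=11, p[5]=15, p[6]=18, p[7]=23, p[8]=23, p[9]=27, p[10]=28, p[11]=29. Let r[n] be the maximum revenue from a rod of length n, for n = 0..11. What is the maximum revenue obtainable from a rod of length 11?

   n    0    1    2    3    4    5    6    7    8    9   10   11
r[n]    0    1    5    8   11   15   18   23   24   28   31   34

34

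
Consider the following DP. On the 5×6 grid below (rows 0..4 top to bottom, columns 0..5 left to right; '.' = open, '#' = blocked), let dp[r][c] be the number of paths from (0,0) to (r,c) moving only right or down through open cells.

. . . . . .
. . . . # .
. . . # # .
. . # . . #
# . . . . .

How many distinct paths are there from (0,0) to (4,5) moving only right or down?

r\c   0   1   2   3   4   5
  0   1   1   1   1   1   1
  1   1   2   3   4   0   1
  2   1   3   6   0   0   1
  3   1   4   0   0   0   0
  4   0   4   4   4   4   4

4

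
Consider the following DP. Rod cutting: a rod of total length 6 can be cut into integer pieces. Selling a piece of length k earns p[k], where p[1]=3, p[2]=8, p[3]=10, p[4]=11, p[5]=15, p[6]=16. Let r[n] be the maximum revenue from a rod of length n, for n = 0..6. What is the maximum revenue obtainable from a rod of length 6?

24

   n    0    1    2    3    4    5    6
r[n]    0    3    8   11   16   19   24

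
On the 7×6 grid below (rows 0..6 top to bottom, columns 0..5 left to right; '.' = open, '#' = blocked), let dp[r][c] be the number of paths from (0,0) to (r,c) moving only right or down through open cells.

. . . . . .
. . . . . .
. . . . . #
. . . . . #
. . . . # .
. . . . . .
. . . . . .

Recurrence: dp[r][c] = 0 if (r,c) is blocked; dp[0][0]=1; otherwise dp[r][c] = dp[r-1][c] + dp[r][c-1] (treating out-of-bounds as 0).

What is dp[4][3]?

35

r\c   0   1   2   3   4   5
  0   1   1   1   1   1   1
  1   1   2   3   4   5   6
  2   1   3   6  10  15   0
  3   1   4  10  20  35   0
  4   1   5  15  35   0   0
  5   1   6  21  56  56  56
  6   1   7  28  84 140 196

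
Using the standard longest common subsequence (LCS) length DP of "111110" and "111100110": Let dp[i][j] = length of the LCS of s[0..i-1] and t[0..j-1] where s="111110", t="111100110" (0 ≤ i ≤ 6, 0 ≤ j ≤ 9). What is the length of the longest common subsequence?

   ''  1  1  1  1  0  0  1  1  0
''  0  0  0  0  0  0  0  0  0  0
 1  0  1  1  1  1  1  1  1  1  1
 1  0  1  2  2  2  2  2  2  2  2
 1  0  1  2  3  3  3  3  3  3  3
 1  0  1  2  3  4  4  4  4  4  4
 1  0  1  2  3  4  4  4  5  5  5
 0  0  1  2  3  4  5  5  5  5  6

6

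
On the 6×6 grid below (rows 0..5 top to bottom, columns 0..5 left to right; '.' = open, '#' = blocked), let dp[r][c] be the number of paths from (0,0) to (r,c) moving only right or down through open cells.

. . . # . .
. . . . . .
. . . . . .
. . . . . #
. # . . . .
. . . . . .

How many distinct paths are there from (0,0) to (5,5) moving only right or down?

r\c   0   1   2   3   4   5
  0   1   1   1   0   0   0
  1   1   2   3   3   3   3
  2   1   3   6   9  12  15
  3   1   4  10  19  31   0
  4   1   0  10  29  60  60
  5   1   1  11  40 100 160

160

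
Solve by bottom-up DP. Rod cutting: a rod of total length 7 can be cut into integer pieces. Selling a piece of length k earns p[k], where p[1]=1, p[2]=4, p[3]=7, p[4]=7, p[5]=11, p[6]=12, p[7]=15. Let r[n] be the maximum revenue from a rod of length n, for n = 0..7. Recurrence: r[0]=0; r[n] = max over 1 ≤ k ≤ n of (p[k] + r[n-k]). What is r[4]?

   n    0    1    2    3    4    5    6    7
r[n]    0    1    4    7    8   11   14   15

8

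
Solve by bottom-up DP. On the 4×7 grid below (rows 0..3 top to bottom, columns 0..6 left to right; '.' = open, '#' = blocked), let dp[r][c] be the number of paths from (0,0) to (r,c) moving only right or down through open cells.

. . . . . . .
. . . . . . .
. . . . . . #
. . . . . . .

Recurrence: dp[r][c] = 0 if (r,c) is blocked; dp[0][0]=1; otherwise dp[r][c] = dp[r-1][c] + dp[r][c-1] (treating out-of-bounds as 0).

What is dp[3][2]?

r\c   0   1   2   3   4   5   6
  0   1   1   1   1   1   1   1
  1   1   2   3   4   5   6   7
  2   1   3   6  10  15  21   0
  3   1   4  10  20  35  56  56

10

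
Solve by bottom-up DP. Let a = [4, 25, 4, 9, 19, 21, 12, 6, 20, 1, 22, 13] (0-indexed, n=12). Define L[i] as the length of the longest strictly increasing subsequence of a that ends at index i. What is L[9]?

   i    0    1    2    3    4    5    6    7    8    9   10   11
a[i]    4   25    4    9   19   21   12    6   20    1   22   13
L[i]    1    2    1    2    3    4    3    2    4    1    5    4

1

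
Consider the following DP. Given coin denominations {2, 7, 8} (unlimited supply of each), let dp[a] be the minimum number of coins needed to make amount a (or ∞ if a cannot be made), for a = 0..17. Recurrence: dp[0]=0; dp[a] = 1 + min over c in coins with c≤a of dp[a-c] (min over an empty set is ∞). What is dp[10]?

2

 a  0  1  2  3  4  5  6  7  8  9 10 11 12 13 14 15 16 17
dp  0  -  1  -  2  -  3  1  1  2  2  3  3  4  2  2  2  3
(- denotes ∞ / unreachable)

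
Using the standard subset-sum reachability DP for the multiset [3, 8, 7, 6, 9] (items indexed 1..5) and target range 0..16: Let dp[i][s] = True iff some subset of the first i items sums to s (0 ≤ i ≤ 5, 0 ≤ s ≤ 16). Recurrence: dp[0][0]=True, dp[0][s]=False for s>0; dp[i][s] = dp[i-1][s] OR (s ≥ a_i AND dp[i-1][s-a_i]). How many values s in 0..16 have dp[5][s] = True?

13

i\s   0   1   2   3   4   5   6   7   8   9  10  11  12  13  14  15  16
  0   T   F   F   F   F   F   F   F   F   F   F   F   F   F   F   F   F
  1   T   F   F   T   F   F   F   F   F   F   F   F   F   F   F   F   F
  2   T   F   F   T   F   F   F   F   T   F   F   T   F   F   F   F   F
  3   T   F   F   T   F   F   F   T   T   F   T   T   F   F   F   T   F
  4   T   F   F   T   F   F   T   T   T   T   T   T   F   T   T   T   T
  5   T   F   F   T   F   F   T   T   T   T   T   T   T   T   T   T   T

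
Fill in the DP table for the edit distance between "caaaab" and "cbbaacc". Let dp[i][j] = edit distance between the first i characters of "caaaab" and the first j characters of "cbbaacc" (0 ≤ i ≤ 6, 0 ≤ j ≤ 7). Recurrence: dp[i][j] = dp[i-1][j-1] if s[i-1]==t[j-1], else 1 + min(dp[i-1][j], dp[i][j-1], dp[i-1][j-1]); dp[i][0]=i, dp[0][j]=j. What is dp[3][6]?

3

   ''  c  b  b  a  a  c  c
''  0  1  2  3  4  5  6  7
 c  1  0  1  2  3  4  5  6
 a  2  1  1  2  2  3  4  5
 a  3  2  2  2  2  2  3  4
 a  4  3  3  3  2  2  3  4
 a  5  4  4  4  3  2  3  4
 b  6  5  4  4  4  3  3  4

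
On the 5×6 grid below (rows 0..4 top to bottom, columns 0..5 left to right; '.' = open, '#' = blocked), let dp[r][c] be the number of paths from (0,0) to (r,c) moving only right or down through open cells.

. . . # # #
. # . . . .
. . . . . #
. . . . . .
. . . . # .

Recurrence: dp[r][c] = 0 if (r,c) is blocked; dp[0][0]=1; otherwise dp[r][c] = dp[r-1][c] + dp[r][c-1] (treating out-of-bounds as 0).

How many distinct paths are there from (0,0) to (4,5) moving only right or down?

r\c   0   1   2   3   4   5
  0   1   1   1   0   0   0
  1   1   0   1   1   1   1
  2   1   1   2   3   4   0
  3   1   2   4   7  11  11
  4   1   3   7  14   0  11

11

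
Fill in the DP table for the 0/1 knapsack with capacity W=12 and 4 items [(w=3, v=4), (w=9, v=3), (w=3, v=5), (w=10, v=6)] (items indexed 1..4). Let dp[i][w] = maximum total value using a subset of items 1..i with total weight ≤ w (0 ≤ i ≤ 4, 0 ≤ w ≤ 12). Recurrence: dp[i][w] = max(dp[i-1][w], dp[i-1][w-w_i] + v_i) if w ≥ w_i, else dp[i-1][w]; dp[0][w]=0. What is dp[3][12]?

i\w   0   1   2   3   4   5   6   7   8   9  10  11  12
  0   0   0   0   0   0   0   0   0   0   0   0   0   0
  1   0   0   0   4   4   4   4   4   4   4   4   4   4
  2   0   0   0   4   4   4   4   4   4   4   4   4   7
  3   0   0   0   5   5   5   9   9   9   9   9   9   9
  4   0   0   0   5   5   5   9   9   9   9   9   9   9

9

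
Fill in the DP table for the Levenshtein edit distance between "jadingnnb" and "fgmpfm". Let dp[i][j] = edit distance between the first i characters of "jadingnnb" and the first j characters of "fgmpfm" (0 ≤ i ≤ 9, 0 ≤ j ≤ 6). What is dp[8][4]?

   ''  f  g  m  p  f  m
''  0  1  2  3  4  5  6
 j  1  1  2  3  4  5  6
 a  2  2  2  3  4  5  6
 d  3  3  3  3  4  5  6
 i  4  4  4  4  4  5  6
 n  5  5  5  5  5  5  6
 g  6  6  5  6  6  6  6
 n  7  7  6  6  7  7  7
 n  8  8  7  7  7  8  8
 b  9  9  8  8  8  8  9

7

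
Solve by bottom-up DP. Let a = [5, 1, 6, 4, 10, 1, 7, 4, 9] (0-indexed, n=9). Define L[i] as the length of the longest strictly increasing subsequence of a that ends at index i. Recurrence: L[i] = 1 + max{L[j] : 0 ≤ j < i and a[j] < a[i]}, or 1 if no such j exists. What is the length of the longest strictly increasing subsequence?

4

   i    0    1    2    3    4    5    6    7    8
a[i]    5    1    6    4   10    1    7    4    9
L[i]    1    1    2    2    3    1    3    2    4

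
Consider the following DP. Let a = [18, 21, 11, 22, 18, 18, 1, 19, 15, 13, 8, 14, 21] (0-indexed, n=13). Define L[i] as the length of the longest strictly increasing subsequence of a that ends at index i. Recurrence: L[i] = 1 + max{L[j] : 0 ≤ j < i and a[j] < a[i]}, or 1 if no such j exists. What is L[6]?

1

   i    0    1    2    3    4    5    6    7    8    9   10   11   12
a[i]   18   21   11   22   18   18    1   19   15   13    8   14   21
L[i]    1    2    1    3    2    2    1    3    2    2    2    3    4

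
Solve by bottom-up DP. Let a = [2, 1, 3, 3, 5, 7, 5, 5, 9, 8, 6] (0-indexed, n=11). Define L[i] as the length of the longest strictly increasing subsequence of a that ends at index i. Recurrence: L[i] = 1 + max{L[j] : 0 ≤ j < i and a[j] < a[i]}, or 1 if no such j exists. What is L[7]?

3

   i    0    1    2    3    4    5    6    7    8    9   10
a[i]    2    1    3    3    5    7    5    5    9    8    6
L[i]    1    1    2    2    3    4    3    3    5    5    4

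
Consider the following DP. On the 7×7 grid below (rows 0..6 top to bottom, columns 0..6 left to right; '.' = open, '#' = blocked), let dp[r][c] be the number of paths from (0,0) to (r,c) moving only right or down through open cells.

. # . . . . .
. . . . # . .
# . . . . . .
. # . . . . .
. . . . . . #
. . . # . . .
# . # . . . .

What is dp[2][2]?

2

r\c   0   1   2   3   4   5   6
  0   1   0   0   0   0   0   0
  1   1   1   1   1   0   0   0
  2   0   1   2   3   3   3   3
  3   0   0   2   5   8  11  14
  4   0   0   2   7  15  26   0
  5   0   0   2   0  15  41  41
  6   0   0   0   0  15  56  97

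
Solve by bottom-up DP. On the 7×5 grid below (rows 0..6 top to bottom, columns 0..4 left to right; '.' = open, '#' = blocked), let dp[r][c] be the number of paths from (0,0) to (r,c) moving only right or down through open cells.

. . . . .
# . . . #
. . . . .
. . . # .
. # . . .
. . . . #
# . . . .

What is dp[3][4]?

r\c   0   1   2   3   4
  0   1   1   1   1   1
  1   0   1   2   3   0
  2   0   1   3   6   6
  3   0   1   4   0   6
  4   0   0   4   4  10
  5   0   0   4   8   0
  6   0   0   4  12  12

6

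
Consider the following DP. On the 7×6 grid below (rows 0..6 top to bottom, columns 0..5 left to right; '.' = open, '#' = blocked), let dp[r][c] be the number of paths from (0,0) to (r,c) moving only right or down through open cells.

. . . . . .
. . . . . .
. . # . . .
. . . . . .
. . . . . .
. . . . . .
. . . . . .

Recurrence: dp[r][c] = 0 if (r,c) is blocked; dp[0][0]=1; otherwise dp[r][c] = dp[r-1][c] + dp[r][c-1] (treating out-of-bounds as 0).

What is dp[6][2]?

r\c   0   1   2   3   4   5
  0   1   1   1   1   1   1
  1   1   2   3   4   5   6
  2   1   3   0   4   9  15
  3   1   4   4   8  17  32
  4   1   5   9  17  34  66
  5   1   6  15  32  66 132
  6   1   7  22  54 120 252

22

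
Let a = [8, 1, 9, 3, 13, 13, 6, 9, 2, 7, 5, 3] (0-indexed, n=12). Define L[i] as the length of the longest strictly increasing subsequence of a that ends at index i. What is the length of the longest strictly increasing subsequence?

   i    0    1    2    3    4    5    6    7    8    9   10   11
a[i]    8    1    9    3   13   13    6    9    2    7    5    3
L[i]    1    1    2    2    3    3    3    4    2    4    3    3

4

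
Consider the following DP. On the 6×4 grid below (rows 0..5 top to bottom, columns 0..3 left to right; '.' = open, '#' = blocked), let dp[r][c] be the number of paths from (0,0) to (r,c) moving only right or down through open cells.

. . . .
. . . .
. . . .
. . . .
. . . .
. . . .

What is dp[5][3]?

r\c   0   1   2   3
  0   1   1   1   1
  1   1   2   3   4
  2   1   3   6  10
  3   1   4  10  20
  4   1   5  15  35
  5   1   6  21  56

56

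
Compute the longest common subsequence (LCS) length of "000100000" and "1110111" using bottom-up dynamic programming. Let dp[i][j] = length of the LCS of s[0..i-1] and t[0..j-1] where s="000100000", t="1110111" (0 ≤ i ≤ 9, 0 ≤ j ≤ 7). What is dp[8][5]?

   ''  1  1  1  0  1  1  1
''  0  0  0  0  0  0  0  0
 0  0  0  0  0  1  1  1  1
 0  0  0  0  0  1  1  1  1
 0  0  0  0  0  1  1  1  1
 1  0  1  1  1  1  2  2  2
 0  0  1  1  1  2  2  2  2
 0  0  1  1  1  2  2  2  2
 0  0  1  1  1  2  2  2  2
 0  0  1  1  1  2  2  2  2
 0  0  1  1  1  2  2  2  2

2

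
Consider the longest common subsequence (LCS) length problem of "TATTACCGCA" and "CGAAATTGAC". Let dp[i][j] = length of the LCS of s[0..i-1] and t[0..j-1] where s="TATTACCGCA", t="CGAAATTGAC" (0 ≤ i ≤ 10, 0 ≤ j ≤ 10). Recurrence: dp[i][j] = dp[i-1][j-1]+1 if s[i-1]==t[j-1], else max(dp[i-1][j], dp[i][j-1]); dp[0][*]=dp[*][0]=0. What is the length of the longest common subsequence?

5

   ''  C  G  A  A  A  T  T  G  A  C
''  0  0  0  0  0  0  0  0  0  0  0
 T  0  0  0  0  0  0  1  1  1  1  1
 A  0  0  0  1  1  1  1  1  1  2  2
 T  0  0  0  1  1  1  2  2  2  2  2
 T  0  0  0  1  1  1  2  3  3  3  3
 A  0  0  0  1  2  2  2  3  3  4  4
 C  0  1  1  1  2  2  2  3  3  4  5
 C  0  1  1  1  2  2  2  3  3  4  5
 G  0  1  2  2  2  2  2  3  4  4  5
 C  0  1  2  2  2  2  2  3  4  4  5
 A  0  1  2  3  3  3  3  3  4  5  5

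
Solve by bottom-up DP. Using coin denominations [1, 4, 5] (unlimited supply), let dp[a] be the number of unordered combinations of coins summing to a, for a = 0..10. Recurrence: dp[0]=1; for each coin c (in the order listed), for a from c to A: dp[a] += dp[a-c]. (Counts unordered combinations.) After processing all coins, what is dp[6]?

3

after  coin     0     1     2     3     4     5     6     7     8     9    10
          1     1     1     1     1     1     1     1     1     1     1     1
          4     1     1     1     1     2     2     2     2     3     3     3
          5     1     1     1     1     2     3     3     3     4     5     6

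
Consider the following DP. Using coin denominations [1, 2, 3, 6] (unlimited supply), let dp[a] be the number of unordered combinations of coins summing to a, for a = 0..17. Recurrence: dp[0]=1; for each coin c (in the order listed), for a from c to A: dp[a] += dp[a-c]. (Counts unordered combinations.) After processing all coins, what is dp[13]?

30

after  coin     0     1     2     3     4     5     6     7     8     9    10    11    12    13    14    15    16    17
          1     1     1     1     1     1     1     1     1     1     1     1     1     1     1     1     1     1     1
          2     1     1     2     2     3     3     4     4     5     5     6     6     7     7     8     8     9     9
          3     1     1     2     3     4     5     7     8    10    12    14    16    19    21    24    27    30    33
          6     1     1     2     3     4     5     8     9    12    15    18    21    27    30    36    42    48    54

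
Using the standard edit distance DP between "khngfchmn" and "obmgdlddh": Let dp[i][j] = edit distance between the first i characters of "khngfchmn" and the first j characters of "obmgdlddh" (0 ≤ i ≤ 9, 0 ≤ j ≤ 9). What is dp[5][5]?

4

   ''  o  b  m  g  d  l  d  d  h
''  0  1  2  3  4  5  6  7  8  9
 k  1  1  2  3  4  5  6  7  8  9
 h  2  2  2  3  4  5  6  7  8  8
 n  3  3  3  3  4  5  6  7  8  9
 g  4  4  4  4  3  4  5  6  7  8
 f  5  5  5  5  4  4  5  6  7  8
 c  6  6  6  6  5  5  5  6  7  8
 h  7  7  7  7  6  6  6  6  7  7
 m  8  8  8  7  7  7  7  7  7  8
 n  9  9  9  8  8  8  8  8  8  8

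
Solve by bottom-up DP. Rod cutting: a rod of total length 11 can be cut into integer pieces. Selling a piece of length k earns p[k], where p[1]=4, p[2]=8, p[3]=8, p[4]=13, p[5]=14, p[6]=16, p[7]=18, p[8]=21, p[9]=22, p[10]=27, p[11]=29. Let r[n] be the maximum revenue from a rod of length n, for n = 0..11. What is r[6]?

24

   n    0    1    2    3    4    5    6    7    8    9   10   11
r[n]    0    4    8   12   16   20   24   28   32   36   40   44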